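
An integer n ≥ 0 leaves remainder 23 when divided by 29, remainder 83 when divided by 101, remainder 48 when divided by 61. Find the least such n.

The moduli are pairwise coprime; M = 29·101·61 = 178669.
M/29 = 6161; 6161 ≡ 13 (mod 29); 13·9 ≡ 1, so inverse 9.
M/101 = 1769; 1769 ≡ 52 (mod 101); 52·68 ≡ 1, so inverse 68.
M/61 = 2929; 2929 ≡ 1 (mod 61), inverse 1.
n ≡ 23·6161·9 + 83·1769·68 + 48·2929·1 = 11400155.
11400155 mod 178669 = 144008.

144008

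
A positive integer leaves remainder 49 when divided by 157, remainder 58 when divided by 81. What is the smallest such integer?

9940

From a ≡ 49 (mod 157) write a = 49 + 157t. Substituting into a ≡ 58 (mod 81) gives 157t ≡ 9 (mod 81), and since 76⁻¹ ≡ 16 (mod 81), t ≡ 63. Hence a ≡ 49 + 157·63 = 9940 (mod 12717).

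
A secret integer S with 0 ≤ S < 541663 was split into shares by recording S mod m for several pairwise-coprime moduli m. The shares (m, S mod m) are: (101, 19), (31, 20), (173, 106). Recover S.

From S ≡ 19 (mod 101) write S = 19 + 101t. Substituting into S ≡ 20 (mod 31) gives 101t ≡ 1 (mod 31), and since 8⁻¹ ≡ 4 (mod 31), t ≡ 4. Hence S ≡ 19 + 101·4 = 423 (mod 3131).
From S ≡ 423 (mod 3131) write S = 423 + 3131t. Substituting into S ≡ 106 (mod 173) gives 3131t ≡ 29 (mod 173), and since 17⁻¹ ≡ 112 (mod 173), t ≡ 134. Hence S ≡ 423 + 3131·134 = 419977 (mod 541663).

419977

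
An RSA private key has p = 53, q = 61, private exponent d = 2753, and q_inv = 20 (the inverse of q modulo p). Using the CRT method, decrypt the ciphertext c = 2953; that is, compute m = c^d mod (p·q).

d_p = d mod (p−1) = 2753 mod 52 = 49; d_q = d mod (q−1) = 53.
m₁ = c^(d_p) mod p: c ≡ 38 (mod 53), and 38^49 mod 53 = 25.
m₂ = c^(d_q) mod q: c ≡ 25 (mod 61), and 25^53 mod 61 = 56.
h = q_inv·(m₁ − m₂) mod p = 20·(25 − 56) mod 53 = 16.
m = m₂ + h·q = 56 + 16·61 = 1032.

1032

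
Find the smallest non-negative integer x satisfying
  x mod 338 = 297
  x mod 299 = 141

gcd(338, 299) = 13 and 13 | (141 − 297), so the pair is consistent; merging gives x ≡ 6719 (mod 7774), where 7774 = lcm(338, 299).
The solution is unique modulo lcm(338, 299) = 7774.

6719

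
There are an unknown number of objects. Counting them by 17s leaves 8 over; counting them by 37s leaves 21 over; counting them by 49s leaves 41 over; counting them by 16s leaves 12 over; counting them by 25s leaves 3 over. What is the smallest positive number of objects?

From N ≡ 8 (mod 17) write N = 8 + 17t. Substituting into N ≡ 21 (mod 37) gives 17t ≡ 13 (mod 37), and since 17⁻¹ ≡ 24 (mod 37), t ≡ 16. Hence N ≡ 8 + 17·16 = 280 (mod 629).
From N ≡ 280 (mod 629) write N = 280 + 629t. Substituting into N ≡ 41 (mod 49) gives 629t ≡ 6 (mod 49), and since 41⁻¹ ≡ 6 (mod 49), t ≡ 36. Hence N ≡ 280 + 629·36 = 22924 (mod 30821).
From N ≡ 22924 (mod 30821) write N = 22924 + 30821t. Substituting into N ≡ 12 (mod 16) gives 30821t ≡ 0 (mod 16), and since 5⁻¹ ≡ 13 (mod 16), t ≡ 0. Hence N ≡ 22924 + 30821·0 = 22924 (mod 493136).
From N ≡ 22924 (mod 493136) write N = 22924 + 493136t. Substituting into N ≡ 3 (mod 25) gives 493136t ≡ 4 (mod 25), and since 11⁻¹ ≡ 16 (mod 25), t ≡ 14. Hence N ≡ 22924 + 493136·14 = 6926828 (mod 12328400).

6926828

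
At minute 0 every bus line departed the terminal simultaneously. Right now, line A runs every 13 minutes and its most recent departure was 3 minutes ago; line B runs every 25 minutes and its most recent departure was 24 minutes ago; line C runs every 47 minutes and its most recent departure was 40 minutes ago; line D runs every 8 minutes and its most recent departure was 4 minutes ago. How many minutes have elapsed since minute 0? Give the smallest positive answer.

The moduli are pairwise coprime; N = 13·25·47·8 = 122200.
N/13 = 9400; 9400 ≡ 1 (mod 13), inverse 1.
N/25 = 4888; 4888 ≡ 13 (mod 25); 13·2 ≡ 1, so inverse 2.
N/47 = 2600; 2600 ≡ 15 (mod 47); 15·22 ≡ 1, so inverse 22.
N/8 = 15275; 15275 ≡ 3 (mod 8); 3·3 ≡ 1, so inverse 3.
t ≡ 3·9400·1 + 24·4888·2 + 40·2600·22 + 4·15275·3 = 2734124.
2734124 mod 122200 = 45724.

45724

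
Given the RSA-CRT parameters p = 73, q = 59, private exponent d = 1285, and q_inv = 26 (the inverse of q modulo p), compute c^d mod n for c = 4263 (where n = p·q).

3911

d_p = d mod (p−1) = 1285 mod 72 = 61; d_q = d mod (q−1) = 9.
m₁ = c^(d_p) mod p: c ≡ 29 (mod 73), and 29^61 mod 73 = 42.
m₂ = c^(d_q) mod q: c ≡ 15 (mod 59), and 15^9 mod 59 = 17.
h = q_inv·(m₁ − m₂) mod p = 26·(42 − 17) mod 73 = 66.
m = m₂ + h·q = 17 + 66·59 = 3911.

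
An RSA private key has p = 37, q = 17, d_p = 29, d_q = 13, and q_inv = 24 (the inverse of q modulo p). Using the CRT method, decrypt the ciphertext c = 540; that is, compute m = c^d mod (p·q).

m₁ = c^(d_p) mod p: c ≡ 22 (mod 37), and 22^29 mod 37 = 19.
m₂ = c^(d_q) mod q: c ≡ 13 (mod 17), and 13^13 mod 17 = 13.
h = q_inv·(m₁ − m₂) mod p = 24·(19 − 13) mod 37 = 33.
m = m₂ + h·q = 13 + 33·17 = 574.

574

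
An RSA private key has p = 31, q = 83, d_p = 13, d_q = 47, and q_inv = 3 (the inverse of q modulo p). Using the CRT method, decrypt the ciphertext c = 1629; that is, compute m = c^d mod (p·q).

m₁ = c^(d_p) mod p: c ≡ 17 (mod 31), and 17^13 mod 31 = 3.
m₂ = c^(d_q) mod q: c ≡ 52 (mod 83), and 52^47 mod 83 = 47.
h = q_inv·(m₁ − m₂) mod p = 3·(3 − 47) mod 31 = 23.
m = m₂ + h·q = 47 + 23·83 = 1956.

1956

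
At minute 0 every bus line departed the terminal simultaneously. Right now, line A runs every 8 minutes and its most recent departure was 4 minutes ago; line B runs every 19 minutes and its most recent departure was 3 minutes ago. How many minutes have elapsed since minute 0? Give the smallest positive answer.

60

Combine the congruences pairwise.
From t ≡ 4 (mod 8) write t = 4 + 8s. Substituting into t ≡ 3 (mod 19) gives 8s ≡ 18 (mod 19), and since 8⁻¹ ≡ 12 (mod 19), s ≡ 7. Hence t ≡ 4 + 8·7 = 60 (mod 152).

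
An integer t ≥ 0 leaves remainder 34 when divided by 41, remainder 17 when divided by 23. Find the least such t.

362

Combine the congruences pairwise.
From t ≡ 34 (mod 41) write t = 34 + 41s. Substituting into t ≡ 17 (mod 23) gives 41s ≡ 6 (mod 23), and since 18⁻¹ ≡ 9 (mod 23), s ≡ 8. Hence t ≡ 34 + 41·8 = 362 (mod 943).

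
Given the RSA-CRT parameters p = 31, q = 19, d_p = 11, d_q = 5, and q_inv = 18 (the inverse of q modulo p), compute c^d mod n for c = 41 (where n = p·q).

205

m₁ = c^(d_p) mod p: c ≡ 10 (mod 31), and 10^11 mod 31 = 19.
m₂ = c^(d_q) mod q: c ≡ 3 (mod 19), and 3^5 mod 19 = 15.
h = q_inv·(m₁ − m₂) mod p = 18·(19 − 15) mod 31 = 10.
m = m₂ + h·q = 15 + 10·19 = 205.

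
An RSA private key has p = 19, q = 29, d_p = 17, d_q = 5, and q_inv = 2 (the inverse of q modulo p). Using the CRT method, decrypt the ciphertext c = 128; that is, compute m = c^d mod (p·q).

m₁ = c^(d_p) mod p: c ≡ 14 (mod 19), and 14^17 mod 19 = 15.
m₂ = c^(d_q) mod q: c ≡ 12 (mod 29), and 12^5 mod 29 = 12.
h = q_inv·(m₁ − m₂) mod p = 2·(15 − 12) mod 19 = 6.
m = m₂ + h·q = 12 + 6·29 = 186.

186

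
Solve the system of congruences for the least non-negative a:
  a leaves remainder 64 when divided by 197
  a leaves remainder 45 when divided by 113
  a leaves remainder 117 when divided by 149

2171792

The moduli are pairwise coprime; N = 197·113·149 = 3316889.
N/197 = 16837; 16837 ≡ 92 (mod 197); 92·15 ≡ 1, so inverse 15.
N/113 = 29353; 29353 ≡ 86 (mod 113); 86·46 ≡ 1, so inverse 46.
N/149 = 22261; 22261 ≡ 60 (mod 149); 60·77 ≡ 1, so inverse 77.
a ≡ 64·16837·15 + 45·29353·46 + 117·22261·77 = 277473579.
277473579 mod 3316889 = 2171792.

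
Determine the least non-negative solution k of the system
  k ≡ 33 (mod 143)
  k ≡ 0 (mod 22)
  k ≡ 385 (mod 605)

7040

gcd(143, 22) = 11 and 11 | (0 − 33), so the pair is consistent; merging gives k ≡ 176 (mod 286), where 286 = lcm(143, 22).
gcd(286, 605) = 11 and 11 | (385 − 176), so the pair is consistent; merging gives k ≡ 7040 (mod 15730), where 15730 = lcm(286, 605).
The solution is unique modulo lcm(143, 22, 605) = 15730.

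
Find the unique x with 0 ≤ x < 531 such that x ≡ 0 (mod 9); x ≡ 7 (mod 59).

243

Combine the congruences pairwise.
From x ≡ 0 (mod 9) write x = 0 + 9t. Substituting into x ≡ 7 (mod 59) gives 9t ≡ 7 (mod 59), and since 9⁻¹ ≡ 46 (mod 59), t ≡ 27. Hence x ≡ 0 + 9·27 = 243 (mod 531).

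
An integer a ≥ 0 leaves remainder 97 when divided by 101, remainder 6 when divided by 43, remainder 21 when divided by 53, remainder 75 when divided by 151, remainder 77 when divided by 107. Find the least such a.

Combine the congruences pairwise.
From a ≡ 97 (mod 101) write a = 97 + 101t. Substituting into a ≡ 6 (mod 43) gives 101t ≡ 38 (mod 43), and since 15⁻¹ ≡ 23 (mod 43), t ≡ 14. Hence a ≡ 97 + 101·14 = 1511 (mod 4343).
From a ≡ 1511 (mod 4343) write a = 1511 + 4343t. Substituting into a ≡ 21 (mod 53) gives 4343t ≡ 47 (mod 53), and since 50⁻¹ ≡ 35 (mod 53), t ≡ 2. Hence a ≡ 1511 + 4343·2 = 10197 (mod 230179).
From a ≡ 10197 (mod 230179) write a = 10197 + 230179t. Substituting into a ≡ 75 (mod 151) gives 230179t ≡ 146 (mod 151), and since 55⁻¹ ≡ 11 (mod 151), t ≡ 96. Hence a ≡ 10197 + 230179·96 = 22107381 (mod 34757029).
From a ≡ 22107381 (mod 34757029) write a = 22107381 + 34757029t. Substituting into a ≡ 77 (mod 107) gives 34757029t ≡ 73 (mod 107), and since 5⁻¹ ≡ 43 (mod 107), t ≡ 36. Hence a ≡ 22107381 + 34757029·36 = 1273360425 (mod 3719002103).

1273360425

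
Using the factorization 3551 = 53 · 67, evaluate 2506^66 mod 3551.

68

Mod 53: 2506 ≡ 15; by Fermat, exponent reduces to 66 mod 52 = 14; 15^14 ≡ 15 (mod 53).
Mod 67: 2506 ≡ 27; since 66 | 66, by Fermat 27^66 ≡ 1 (mod 67).
Combine by CRT: x ≡ 15 (mod 53), x ≡ 1 (mod 67) ⇒ x ≡ 68 (mod 3551).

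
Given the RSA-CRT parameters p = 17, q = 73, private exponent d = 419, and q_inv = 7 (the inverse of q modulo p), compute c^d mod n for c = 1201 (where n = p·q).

1212

d_p = d mod (p−1) = 419 mod 16 = 3; d_q = d mod (q−1) = 59.
m₁ = c^(d_p) mod p: c ≡ 11 (mod 17), and 11^3 mod 17 = 5.
m₂ = c^(d_q) mod q: c ≡ 33 (mod 73), and 33^59 mod 73 = 44.
h = q_inv·(m₁ − m₂) mod p = 7·(5 − 44) mod 17 = 16.
m = m₂ + h·q = 44 + 16·73 = 1212.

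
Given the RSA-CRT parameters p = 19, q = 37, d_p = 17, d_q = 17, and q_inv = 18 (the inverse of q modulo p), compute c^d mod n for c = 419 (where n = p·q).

m₁ = c^(d_p) mod p: c ≡ 1 (mod 19), and 1^17 mod 19 = 1.
m₂ = c^(d_q) mod q: c ≡ 12 (mod 37), and 12^17 mod 37 = 34.
h = q_inv·(m₁ − m₂) mod p = 18·(1 − 34) mod 19 = 14.
m = m₂ + h·q = 34 + 14·37 = 552.

552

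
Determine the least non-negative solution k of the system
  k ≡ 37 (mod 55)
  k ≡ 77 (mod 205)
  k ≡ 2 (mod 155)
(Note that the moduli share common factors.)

15657

gcd(55, 205) = 5 and 5 | (77 − 37), so the pair is consistent; merging gives k ≡ 2127 (mod 2255), where 2255 = lcm(55, 205).
gcd(2255, 155) = 5 and 5 | (2 − 2127), so the pair is consistent; merging gives k ≡ 15657 (mod 69905), where 69905 = lcm(2255, 155).
The solution is unique modulo lcm(55, 205, 155) = 69905.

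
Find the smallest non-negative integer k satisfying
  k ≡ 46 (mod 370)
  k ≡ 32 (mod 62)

2636

gcd(370, 62) = 2 and 2 | (32 − 46), so the pair is consistent; merging gives k ≡ 2636 (mod 11470), where 11470 = lcm(370, 62).
The solution is unique modulo lcm(370, 62) = 11470.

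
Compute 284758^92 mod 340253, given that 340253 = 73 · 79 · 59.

269646

Mod 73: 284758 ≡ 58; by Fermat, exponent reduces to 92 mod 72 = 20; 58^20 ≡ 57 (mod 73).
Mod 79: 284758 ≡ 42; by Fermat, exponent reduces to 92 mod 78 = 14; 42^14 ≡ 19 (mod 79).
Mod 59: 284758 ≡ 24; by Fermat, exponent reduces to 92 mod 58 = 34; 24^34 ≡ 16 (mod 59).
Combine by CRT: x ≡ 57 (mod 73), x ≡ 19 (mod 79), x ≡ 16 (mod 59) ⇒ x ≡ 269646 (mod 340253).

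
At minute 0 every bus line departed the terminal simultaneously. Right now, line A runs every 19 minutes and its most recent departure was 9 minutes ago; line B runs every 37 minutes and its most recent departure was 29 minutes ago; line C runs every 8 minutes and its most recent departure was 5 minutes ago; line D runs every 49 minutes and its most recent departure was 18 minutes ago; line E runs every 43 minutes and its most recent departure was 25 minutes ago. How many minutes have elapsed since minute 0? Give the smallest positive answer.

From t ≡ 9 (mod 19) write t = 9 + 19s. Substituting into t ≡ 29 (mod 37) gives 19s ≡ 20 (mod 37), and since 19⁻¹ ≡ 2 (mod 37), s ≡ 3. Hence t ≡ 9 + 19·3 = 66 (mod 703).
From t ≡ 66 (mod 703) write t = 66 + 703s. Substituting into t ≡ 5 (mod 8) gives 703s ≡ 3 (mod 8), and since 7⁻¹ ≡ 7 (mod 8), s ≡ 5. Hence t ≡ 66 + 703·5 = 3581 (mod 5624).
From t ≡ 3581 (mod 5624) write t = 3581 + 5624s. Substituting into t ≡ 18 (mod 49) gives 5624s ≡ 14 (mod 49), and since 38⁻¹ ≡ 40 (mod 49), s ≡ 21. Hence t ≡ 3581 + 5624·21 = 121685 (mod 275576).
From t ≡ 121685 (mod 275576) write t = 121685 + 275576s. Substituting into t ≡ 25 (mod 43) gives 275576s ≡ 30 (mod 43), and since 32⁻¹ ≡ 39 (mod 43), s ≡ 9. Hence t ≡ 121685 + 275576·9 = 2601869 (mod 11849768).

2601869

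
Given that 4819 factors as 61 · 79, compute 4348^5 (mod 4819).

Mod 61: 4348 ≡ 17; 17^5 ≡ 21 (mod 61).
Mod 79: 4348 ≡ 3; 3^5 ≡ 6 (mod 79).
Combine by CRT: x ≡ 21 (mod 61), x ≡ 6 (mod 79) ⇒ x ≡ 875 (mod 4819).

875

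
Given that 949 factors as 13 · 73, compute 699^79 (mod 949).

452

Mod 13: 699 ≡ 10; by Fermat, exponent reduces to 79 mod 12 = 7; 10^7 ≡ 10 (mod 13).
Mod 73: 699 ≡ 42; by Fermat, exponent reduces to 79 mod 72 = 7; 42^7 ≡ 14 (mod 73).
Combine by CRT: x ≡ 10 (mod 13), x ≡ 14 (mod 73) ⇒ x ≡ 452 (mod 949).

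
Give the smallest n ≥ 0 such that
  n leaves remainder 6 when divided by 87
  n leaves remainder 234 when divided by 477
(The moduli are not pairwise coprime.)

3573

gcd(87, 477) = 3 and 3 | (234 − 6), so the pair is consistent; merging gives n ≡ 3573 (mod 13833), where 13833 = lcm(87, 477).
The solution is unique modulo lcm(87, 477) = 13833.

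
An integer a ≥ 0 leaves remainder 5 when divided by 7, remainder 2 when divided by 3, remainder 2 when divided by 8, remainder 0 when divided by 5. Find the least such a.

The moduli are pairwise coprime; N = 7·3·8·5 = 840.
N/7 = 120; 120 ≡ 1 (mod 7), inverse 1.
N/3 = 280; 280 ≡ 1 (mod 3), inverse 1.
N/8 = 105; 105 ≡ 1 (mod 8), inverse 1.
N/5 = 168; 168 ≡ 3 (mod 5); 3·2 ≡ 1, so inverse 2.
a ≡ 5·120·1 + 2·280·1 + 2·105·1 + 0·168·2 = 1370.
1370 mod 840 = 530.

530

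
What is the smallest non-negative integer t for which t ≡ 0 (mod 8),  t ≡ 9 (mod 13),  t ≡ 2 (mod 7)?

The moduli are pairwise coprime; N = 8·13·7 = 728.
N/8 = 91; 91 ≡ 3 (mod 8); 3·3 ≡ 1, so inverse 3.
N/13 = 56; 56 ≡ 4 (mod 13); 4·10 ≡ 1, so inverse 10.
N/7 = 104; 104 ≡ 6 (mod 7); 6·6 ≡ 1, so inverse 6.
t ≡ 0·91·3 + 9·56·10 + 2·104·6 = 6288.
6288 mod 728 = 464.

464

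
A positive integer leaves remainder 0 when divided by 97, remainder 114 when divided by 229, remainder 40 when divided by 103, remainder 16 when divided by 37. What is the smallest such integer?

62070106

The moduli are pairwise coprime; N = 97·229·103·37 = 84653743.
N/97 = 872719; 872719 ≡ 10 (mod 97); 10·68 ≡ 1, so inverse 68.
N/229 = 369667; 369667 ≡ 61 (mod 229); 61·214 ≡ 1, so inverse 214.
N/103 = 821881; 821881 ≡ 44 (mod 103); 44·96 ≡ 1, so inverse 96.
N/37 = 2287939; 2287939 ≡ 7 (mod 37); 7·16 ≡ 1, so inverse 16.
k ≡ 0·872719·68 + 114·369667·214 + 40·821881·96 + 16·2287939·16 = 12760131556.
12760131556 mod 84653743 = 62070106.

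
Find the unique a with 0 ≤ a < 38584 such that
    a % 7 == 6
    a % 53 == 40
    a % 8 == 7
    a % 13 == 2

23519

The moduli are pairwise coprime; N = 7·53·8·13 = 38584.
N/7 = 5512; 5512 ≡ 3 (mod 7); 3·5 ≡ 1, so inverse 5.
N/53 = 728; 728 ≡ 39 (mod 53); 39·34 ≡ 1, so inverse 34.
N/8 = 4823; 4823 ≡ 7 (mod 8); 7·7 ≡ 1, so inverse 7.
N/13 = 2968; 2968 ≡ 4 (mod 13); 4·10 ≡ 1, so inverse 10.
a ≡ 6·5512·5 + 40·728·34 + 7·4823·7 + 2·2968·10 = 1451127.
1451127 mod 38584 = 23519.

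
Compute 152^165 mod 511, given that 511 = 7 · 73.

Mod 7: 152 ≡ 5; by Fermat, exponent reduces to 165 mod 6 = 3; 5^3 ≡ 6 (mod 7).
Mod 73: 152 ≡ 6; by Fermat, exponent reduces to 165 mod 72 = 21; 6^21 ≡ 3 (mod 73).
Combine by CRT: x ≡ 6 (mod 7), x ≡ 3 (mod 73) ⇒ x ≡ 76 (mod 511).

76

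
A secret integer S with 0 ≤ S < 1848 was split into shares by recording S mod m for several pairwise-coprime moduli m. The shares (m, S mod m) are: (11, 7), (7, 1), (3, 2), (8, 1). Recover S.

From S ≡ 7 (mod 11) write S = 7 + 11t. Substituting into S ≡ 1 (mod 7) gives 11t ≡ 1 (mod 7), and since 4⁻¹ ≡ 2 (mod 7), t ≡ 2. Hence S ≡ 7 + 11·2 = 29 (mod 77).
From S ≡ 29 (mod 77) write S = 29 + 77t. Substituting into S ≡ 2 (mod 3) gives 77t ≡ 0 (mod 3), and since 2⁻¹ ≡ 2 (mod 3), t ≡ 0. Hence S ≡ 29 + 77·0 = 29 (mod 231).
From S ≡ 29 (mod 231) write S = 29 + 231t. Substituting into S ≡ 1 (mod 8) gives 231t ≡ 4 (mod 8), and since 7⁻¹ ≡ 7 (mod 8), t ≡ 4. Hence S ≡ 29 + 231·4 = 953 (mod 1848).

953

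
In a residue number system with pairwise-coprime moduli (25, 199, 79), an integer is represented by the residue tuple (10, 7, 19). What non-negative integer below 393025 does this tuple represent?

253135

The moduli are pairwise coprime; N = 25·199·79 = 393025.
N/25 = 15721; 15721 ≡ 21 (mod 25); 21·6 ≡ 1, so inverse 6.
N/199 = 1975; 1975 ≡ 184 (mod 199); 184·53 ≡ 1, so inverse 53.
N/79 = 4975; 4975 ≡ 77 (mod 79); 77·39 ≡ 1, so inverse 39.
x ≡ 10·15721·6 + 7·1975·53 + 19·4975·39 = 5362460.
5362460 mod 393025 = 253135.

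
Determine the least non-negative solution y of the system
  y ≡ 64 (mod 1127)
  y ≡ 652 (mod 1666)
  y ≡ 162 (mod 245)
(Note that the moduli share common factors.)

gcd(1127, 1666) = 49 and 49 | (652 − 64), so the pair is consistent; merging gives y ≡ 2318 (mod 38318), where 38318 = lcm(1127, 1666).
gcd(38318, 245) = 49 and 49 | (162 − 2318), so the pair is consistent; merging gives y ≡ 117272 (mod 191590), where 191590 = lcm(38318, 245).
The solution is unique modulo lcm(1127, 1666, 245) = 191590.

117272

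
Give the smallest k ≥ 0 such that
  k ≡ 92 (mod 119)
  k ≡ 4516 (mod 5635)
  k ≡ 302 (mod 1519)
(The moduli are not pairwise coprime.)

2348676

gcd(119, 5635) = 7 and 7 | (4516 − 92), so the pair is consistent; merging gives k ≡ 49596 (mod 95795), where 95795 = lcm(119, 5635).
gcd(95795, 1519) = 49 and 49 | (302 − 49596), so the pair is consistent; merging gives k ≡ 2348676 (mod 2969645), where 2969645 = lcm(95795, 1519).
The solution is unique modulo lcm(119, 5635, 1519) = 2969645.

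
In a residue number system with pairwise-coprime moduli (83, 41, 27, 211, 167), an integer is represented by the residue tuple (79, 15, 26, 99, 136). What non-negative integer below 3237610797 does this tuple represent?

Combine the congruences pairwise.
From x ≡ 79 (mod 83) write x = 79 + 83t. Substituting into x ≡ 15 (mod 41) gives 83t ≡ 18 (mod 41), and since 1⁻¹ ≡ 1 (mod 41), t ≡ 18. Hence x ≡ 79 + 83·18 = 1573 (mod 3403).
From x ≡ 1573 (mod 3403) write x = 1573 + 3403t. Substituting into x ≡ 26 (mod 27) gives 3403t ≡ 19 (mod 27), and since 1⁻¹ ≡ 1 (mod 27), t ≡ 19. Hence x ≡ 1573 + 3403·19 = 66230 (mod 91881).
From x ≡ 66230 (mod 91881) write x = 66230 + 91881t. Substituting into x ≡ 99 (mod 211) gives 91881t ≡ 123 (mod 211), and since 96⁻¹ ≡ 11 (mod 211), t ≡ 87. Hence x ≡ 66230 + 91881·87 = 8059877 (mod 19386891).
From x ≡ 8059877 (mod 19386891) write x = 8059877 + 19386891t. Substituting into x ≡ 136 (mod 167) gives 19386891t ≡ 13 (mod 167), and since 28⁻¹ ≡ 6 (mod 167), t ≡ 78. Hence x ≡ 8059877 + 19386891·78 = 1520237375 (mod 3237610797).

1520237375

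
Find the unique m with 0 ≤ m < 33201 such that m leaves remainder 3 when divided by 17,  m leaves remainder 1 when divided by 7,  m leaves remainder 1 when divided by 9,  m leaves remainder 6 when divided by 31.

The moduli are pairwise coprime; N = 17·7·9·31 = 33201.
N/17 = 1953; 1953 ≡ 15 (mod 17); 15·8 ≡ 1, so inverse 8.
N/7 = 4743; 4743 ≡ 4 (mod 7); 4·2 ≡ 1, so inverse 2.
N/9 = 3689; 3689 ≡ 8 (mod 9); 8·8 ≡ 1, so inverse 8.
N/31 = 1071; 1071 ≡ 17 (mod 31); 17·11 ≡ 1, so inverse 11.
m ≡ 3·1953·8 + 1·4743·2 + 1·3689·8 + 6·1071·11 = 156556.
156556 mod 33201 = 23752.

23752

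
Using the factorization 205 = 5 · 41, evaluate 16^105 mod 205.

1

Mod 5: 16 ≡ 1; by Fermat, exponent reduces to 105 mod 4 = 1; 1^1 ≡ 1 (mod 5).
Mod 41: 16 ≡ 16; by Fermat, exponent reduces to 105 mod 40 = 25; 16^25 ≡ 1 (mod 41).
Combine by CRT: x ≡ 1 (mod 5), x ≡ 1 (mod 41) ⇒ x ≡ 1 (mod 205).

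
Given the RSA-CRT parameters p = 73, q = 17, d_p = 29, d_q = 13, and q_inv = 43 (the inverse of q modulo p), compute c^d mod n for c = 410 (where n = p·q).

1188

m₁ = c^(d_p) mod p: c ≡ 45 (mod 73), and 45^29 mod 73 = 20.
m₂ = c^(d_q) mod q: c ≡ 2 (mod 17), and 2^13 mod 17 = 15.
h = q_inv·(m₁ − m₂) mod p = 43·(20 − 15) mod 73 = 69.
m = m₂ + h·q = 15 + 69·17 = 1188.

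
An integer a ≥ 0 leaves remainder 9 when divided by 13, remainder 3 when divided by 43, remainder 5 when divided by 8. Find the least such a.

The moduli are pairwise coprime; N = 13·43·8 = 4472.
N/13 = 344; 344 ≡ 6 (mod 13); 6·11 ≡ 1, so inverse 11.
N/43 = 104; 104 ≡ 18 (mod 43); 18·12 ≡ 1, so inverse 12.
N/8 = 559; 559 ≡ 7 (mod 8); 7·7 ≡ 1, so inverse 7.
a ≡ 9·344·11 + 3·104·12 + 5·559·7 = 57365.
57365 mod 4472 = 3701.

3701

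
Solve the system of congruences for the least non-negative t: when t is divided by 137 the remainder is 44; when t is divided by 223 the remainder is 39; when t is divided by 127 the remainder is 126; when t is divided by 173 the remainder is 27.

380037085

The moduli are pairwise coprime; N = 137·223·127·173 = 671236021.
N/137 = 4899533; 4899533 ≡ 2 (mod 137); 2·69 ≡ 1, so inverse 69.
N/223 = 3010027; 3010027 ≡ 196 (mod 223); 196·33 ≡ 1, so inverse 33.
N/127 = 5285323; 5285323 ≡ 91 (mod 127); 91·67 ≡ 1, so inverse 67.
N/173 = 3879977; 3879977 ≡ 106 (mod 173); 106·142 ≡ 1, so inverse 142.
t ≡ 44·4899533·69 + 39·3010027·33 + 126·5285323·67 + 27·3879977·142 = 78243415521.
78243415521 mod 671236021 = 380037085.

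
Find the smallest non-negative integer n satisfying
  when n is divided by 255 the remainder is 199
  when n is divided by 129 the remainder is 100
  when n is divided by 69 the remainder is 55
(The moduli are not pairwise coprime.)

gcd(255, 129) = 3 and 3 | (100 − 199), so the pair is consistent; merging gives n ≡ 8614 (mod 10965), where 10965 = lcm(255, 129).
gcd(10965, 69) = 3 and 3 | (55 − 8614), so the pair is consistent; merging gives n ≡ 140194 (mod 252195), where 252195 = lcm(10965, 69).
The solution is unique modulo lcm(255, 129, 69) = 252195.

140194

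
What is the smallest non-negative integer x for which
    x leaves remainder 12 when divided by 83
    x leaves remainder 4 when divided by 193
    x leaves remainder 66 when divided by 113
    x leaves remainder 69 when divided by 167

The moduli are pairwise coprime; N = 83·193·113·167 = 302294549.
N/83 = 3642103; 3642103 ≡ 63 (mod 83); 63·29 ≡ 1, so inverse 29.
N/193 = 1566293; 1566293 ≡ 98 (mod 193); 98·65 ≡ 1, so inverse 65.
N/113 = 2675173; 2675173 ≡ 11 (mod 113); 11·72 ≡ 1, so inverse 72.
N/167 = 1810147; 1810147 ≡ 34 (mod 167); 34·113 ≡ 1, so inverse 113.
x ≡ 12·3642103·29 + 4·1566293·65 + 66·2675173·72 + 69·1810147·113 = 28500826279.
28500826279 mod 302294549 = 85138673.

85138673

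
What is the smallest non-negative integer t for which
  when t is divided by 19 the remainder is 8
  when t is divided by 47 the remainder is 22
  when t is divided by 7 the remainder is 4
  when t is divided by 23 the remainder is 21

The moduli are pairwise coprime; N = 19·47·7·23 = 143773.
N/19 = 7567; 7567 ≡ 5 (mod 19); 5·4 ≡ 1, so inverse 4.
N/47 = 3059; 3059 ≡ 4 (mod 47); 4·12 ≡ 1, so inverse 12.
N/7 = 20539; 20539 ≡ 1 (mod 7), inverse 1.
N/23 = 6251; 6251 ≡ 18 (mod 23); 18·9 ≡ 1, so inverse 9.
t ≡ 8·7567·4 + 22·3059·12 + 4·20539·1 + 21·6251·9 = 2313315.
2313315 mod 143773 = 12947.

12947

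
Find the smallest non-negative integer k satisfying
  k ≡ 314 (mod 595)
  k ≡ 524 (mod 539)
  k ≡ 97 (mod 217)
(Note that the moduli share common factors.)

gcd(595, 539) = 7 and 7 | (524 − 314), so the pair is consistent; merging gives k ≡ 13999 (mod 45815), where 45815 = lcm(595, 539).
gcd(45815, 217) = 7 and 7 | (97 − 13999), so the pair is consistent; merging gives k ≡ 701224 (mod 1420265), where 1420265 = lcm(45815, 217).
The solution is unique modulo lcm(595, 539, 217) = 1420265.

701224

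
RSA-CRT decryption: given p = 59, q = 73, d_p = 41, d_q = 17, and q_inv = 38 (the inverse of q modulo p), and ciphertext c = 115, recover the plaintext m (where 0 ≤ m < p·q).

m₁ = c^(d_p) mod p: c ≡ 56 (mod 59), and 56^41 mod 59 = 31.
m₂ = c^(d_q) mod q: c ≡ 42 (mod 73), and 42^17 mod 73 = 15.
h = q_inv·(m₁ − m₂) mod p = 38·(31 − 15) mod 59 = 18.
m = m₂ + h·q = 15 + 18·73 = 1329.

1329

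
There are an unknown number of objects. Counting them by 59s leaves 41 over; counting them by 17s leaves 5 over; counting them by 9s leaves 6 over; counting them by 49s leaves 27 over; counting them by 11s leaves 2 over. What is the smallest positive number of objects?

The moduli are pairwise coprime; M = 59·17·9·49·11 = 4865553.
M/59 = 82467; 82467 ≡ 44 (mod 59); 44·55 ≡ 1, so inverse 55.
M/17 = 286209; 286209 ≡ 14 (mod 17); 14·11 ≡ 1, so inverse 11.
M/9 = 540617; 540617 ≡ 5 (mod 9); 5·2 ≡ 1, so inverse 2.
M/49 = 99297; 99297 ≡ 23 (mod 49); 23·32 ≡ 1, so inverse 32.
M/11 = 442323; 442323 ≡ 2 (mod 11); 2·6 ≡ 1, so inverse 6.
N ≡ 41·82467·55 + 5·286209·11 + 6·540617·2 + 27·99297·32 + 2·442323·6 = 299292468.
299292468 mod 4865553 = 2493735.

2493735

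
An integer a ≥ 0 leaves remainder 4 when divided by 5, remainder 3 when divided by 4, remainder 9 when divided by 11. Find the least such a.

The moduli are pairwise coprime; N = 5·4·11 = 220.
N/5 = 44; 44 ≡ 4 (mod 5); 4·4 ≡ 1, so inverse 4.
N/4 = 55; 55 ≡ 3 (mod 4); 3·3 ≡ 1, so inverse 3.
N/11 = 20; 20 ≡ 9 (mod 11); 9·5 ≡ 1, so inverse 5.
a ≡ 4·44·4 + 3·55·3 + 9·20·5 = 2099.
2099 mod 220 = 119.

119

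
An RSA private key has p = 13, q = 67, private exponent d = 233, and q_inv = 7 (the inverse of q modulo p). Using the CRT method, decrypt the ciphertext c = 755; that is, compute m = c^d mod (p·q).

547

d_p = d mod (p−1) = 233 mod 12 = 5; d_q = d mod (q−1) = 35.
m₁ = c^(d_p) mod p: c ≡ 1 (mod 13), and 1^5 mod 13 = 1.
m₂ = c^(d_q) mod q: c ≡ 18 (mod 67), and 18^35 mod 67 = 11.
h = q_inv·(m₁ − m₂) mod p = 7·(1 − 11) mod 13 = 8.
m = m₂ + h·q = 11 + 8·67 = 547.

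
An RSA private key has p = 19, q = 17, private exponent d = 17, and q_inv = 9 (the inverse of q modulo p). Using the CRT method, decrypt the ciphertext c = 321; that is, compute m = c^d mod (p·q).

d_p = d mod (p−1) = 17 mod 18 = 17; d_q = d mod (q−1) = 1.
m₁ = c^(d_p) mod p: c ≡ 17 (mod 19), and 17^17 mod 19 = 9.
m₂ = c^(d_q) mod q: c ≡ 15 (mod 17), and 15^1 mod 17 = 15.
h = q_inv·(m₁ − m₂) mod p = 9·(9 − 15) mod 19 = 3.
m = m₂ + h·q = 15 + 3·17 = 66.

66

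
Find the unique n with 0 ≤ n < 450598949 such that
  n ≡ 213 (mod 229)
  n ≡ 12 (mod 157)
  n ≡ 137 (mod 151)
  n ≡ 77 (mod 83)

The moduli are pairwise coprime; M = 229·157·151·83 = 450598949.
M/229 = 1967681; 1967681 ≡ 113 (mod 229); 113·152 ≡ 1, so inverse 152.
M/157 = 2870057; 2870057 ≡ 97 (mod 157); 97·34 ≡ 1, so inverse 34.
M/151 = 2984099; 2984099 ≡ 37 (mod 151); 37·49 ≡ 1, so inverse 49.
M/83 = 5428903; 5428903 ≡ 39 (mod 83); 39·66 ≡ 1, so inverse 66.
n ≡ 213·1967681·152 + 12·2870057·34 + 137·2984099·49 + 77·5428903·66 = 112498564945.
112498564945 mod 450598949 = 299426644.

299426644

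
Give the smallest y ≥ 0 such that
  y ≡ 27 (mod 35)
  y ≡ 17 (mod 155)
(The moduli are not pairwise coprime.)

482

gcd(35, 155) = 5 and 5 | (17 − 27), so the pair is consistent; merging gives y ≡ 482 (mod 1085), where 1085 = lcm(35, 155).
The solution is unique modulo lcm(35, 155) = 1085.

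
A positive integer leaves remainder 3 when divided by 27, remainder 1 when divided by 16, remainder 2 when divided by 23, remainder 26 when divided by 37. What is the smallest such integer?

367473

The moduli are pairwise coprime; N = 27·16·23·37 = 367632.
N/27 = 13616; 13616 ≡ 8 (mod 27); 8·17 ≡ 1, so inverse 17.
N/16 = 22977; 22977 ≡ 1 (mod 16), inverse 1.
N/23 = 15984; 15984 ≡ 22 (mod 23); 22·22 ≡ 1, so inverse 22.
N/37 = 9936; 9936 ≡ 20 (mod 37); 20·13 ≡ 1, so inverse 13.
t ≡ 3·13616·17 + 1·22977·1 + 2·15984·22 + 26·9936·13 = 4779057.
4779057 mod 367632 = 367473.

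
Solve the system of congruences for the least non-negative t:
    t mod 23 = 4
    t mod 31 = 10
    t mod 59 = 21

The moduli are pairwise coprime; N = 23·31·59 = 42067.
N/23 = 1829; 1829 ≡ 12 (mod 23); 12·2 ≡ 1, so inverse 2.
N/31 = 1357; 1357 ≡ 24 (mod 31); 24·22 ≡ 1, so inverse 22.
N/59 = 713; 713 ≡ 5 (mod 59); 5·12 ≡ 1, so inverse 12.
t ≡ 4·1829·2 + 10·1357·22 + 21·713·12 = 492848.
492848 mod 42067 = 30111.

30111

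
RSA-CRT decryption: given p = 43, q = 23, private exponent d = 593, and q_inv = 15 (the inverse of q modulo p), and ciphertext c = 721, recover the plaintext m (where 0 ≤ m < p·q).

d_p = d mod (p−1) = 593 mod 42 = 5; d_q = d mod (q−1) = 21.
m₁ = c^(d_p) mod p: c ≡ 33 (mod 43), and 33^5 mod 43 = 18.
m₂ = c^(d_q) mod q: c ≡ 8 (mod 23), and 8^21 mod 23 = 3.
h = q_inv·(m₁ − m₂) mod p = 15·(18 − 3) mod 43 = 10.
m = m₂ + h·q = 3 + 10·23 = 233.

233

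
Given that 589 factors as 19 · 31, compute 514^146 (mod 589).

Mod 19: 514 ≡ 1; by Fermat, exponent reduces to 146 mod 18 = 2; 1^2 ≡ 1 (mod 19).
Mod 31: 514 ≡ 18; by Fermat, exponent reduces to 146 mod 30 = 26; 18^26 ≡ 28 (mod 31).
Combine by CRT: x ≡ 1 (mod 19), x ≡ 28 (mod 31) ⇒ x ≡ 400 (mod 589).

400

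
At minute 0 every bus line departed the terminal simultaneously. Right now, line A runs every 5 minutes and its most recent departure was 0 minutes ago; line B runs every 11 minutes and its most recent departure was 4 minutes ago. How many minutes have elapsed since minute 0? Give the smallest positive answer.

15

From t ≡ 0 (mod 5) write t = 0 + 5s. Substituting into t ≡ 4 (mod 11) gives 5s ≡ 4 (mod 11), and since 5⁻¹ ≡ 9 (mod 11), s ≡ 3. Hence t ≡ 0 + 5·3 = 15 (mod 55).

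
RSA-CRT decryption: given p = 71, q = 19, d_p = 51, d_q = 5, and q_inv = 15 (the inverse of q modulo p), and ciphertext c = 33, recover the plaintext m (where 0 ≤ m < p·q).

732

m₁ = c^(d_p) mod p: c ≡ 33 (mod 71), and 33^51 mod 71 = 22.
m₂ = c^(d_q) mod q: c ≡ 14 (mod 19), and 14^5 mod 19 = 10.
h = q_inv·(m₁ − m₂) mod p = 15·(22 − 10) mod 71 = 38.
m = m₂ + h·q = 10 + 38·19 = 732.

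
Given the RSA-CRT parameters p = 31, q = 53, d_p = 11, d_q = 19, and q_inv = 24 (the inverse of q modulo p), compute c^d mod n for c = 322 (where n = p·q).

1416

m₁ = c^(d_p) mod p: c ≡ 12 (mod 31), and 12^11 mod 31 = 21.
m₂ = c^(d_q) mod q: c ≡ 4 (mod 53), and 4^19 mod 53 = 38.
h = q_inv·(m₁ − m₂) mod p = 24·(21 − 38) mod 31 = 26.
m = m₂ + h·q = 38 + 26·53 = 1416.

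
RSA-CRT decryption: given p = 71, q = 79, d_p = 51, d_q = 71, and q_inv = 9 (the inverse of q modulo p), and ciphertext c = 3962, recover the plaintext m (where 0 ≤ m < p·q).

m₁ = c^(d_p) mod p: c ≡ 57 (mod 71), and 57^51 mod 71 = 57.
m₂ = c^(d_q) mod q: c ≡ 12 (mod 79), and 12^71 mod 79 = 58.
h = q_inv·(m₁ − m₂) mod p = 9·(57 − 58) mod 71 = 62.
m = m₂ + h·q = 58 + 62·79 = 4956.

4956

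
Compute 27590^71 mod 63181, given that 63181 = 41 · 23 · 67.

Mod 41: 27590 ≡ 38; by Fermat, exponent reduces to 71 mod 40 = 31; 38^31 ≡ 27 (mod 41).
Mod 23: 27590 ≡ 13; by Fermat, exponent reduces to 71 mod 22 = 5; 13^5 ≡ 4 (mod 23).
Mod 67: 27590 ≡ 53; by Fermat, exponent reduces to 71 mod 66 = 5; 53^5 ≡ 52 (mod 67).
Combine by CRT: x ≡ 27 (mod 41), x ≡ 4 (mod 23), x ≡ 52 (mod 67) ⇒ x ≡ 4742 (mod 63181).

4742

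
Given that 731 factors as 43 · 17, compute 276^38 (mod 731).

526

Mod 43: 276 ≡ 18; 18^38 ≡ 10 (mod 43).
Mod 17: 276 ≡ 4; by Fermat, exponent reduces to 38 mod 16 = 6; 4^6 ≡ 16 (mod 17).
Combine by CRT: x ≡ 10 (mod 43), x ≡ 16 (mod 17) ⇒ x ≡ 526 (mod 731).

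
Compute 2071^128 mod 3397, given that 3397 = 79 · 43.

1855

Mod 79: 2071 ≡ 17; by Fermat, exponent reduces to 128 mod 78 = 50; 17^50 ≡ 38 (mod 79).
Mod 43: 2071 ≡ 7; by Fermat, exponent reduces to 128 mod 42 = 2; 7^2 ≡ 6 (mod 43).
Combine by CRT: x ≡ 38 (mod 79), x ≡ 6 (mod 43) ⇒ x ≡ 1855 (mod 3397).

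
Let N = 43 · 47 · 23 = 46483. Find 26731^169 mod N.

21915

Mod 43: 26731 ≡ 28; by Fermat, exponent reduces to 169 mod 42 = 1; 28^1 ≡ 28 (mod 43).
Mod 47: 26731 ≡ 35; by Fermat, exponent reduces to 169 mod 46 = 31; 35^31 ≡ 13 (mod 47).
Mod 23: 26731 ≡ 5; by Fermat, exponent reduces to 169 mod 22 = 15; 5^15 ≡ 19 (mod 23).
Combine by CRT: x ≡ 28 (mod 43), x ≡ 13 (mod 47), x ≡ 19 (mod 23) ⇒ x ≡ 21915 (mod 46483).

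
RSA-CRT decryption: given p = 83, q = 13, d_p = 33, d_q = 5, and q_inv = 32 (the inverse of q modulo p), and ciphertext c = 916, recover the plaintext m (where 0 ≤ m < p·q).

353

m₁ = c^(d_p) mod p: c ≡ 3 (mod 83), and 3^33 mod 83 = 21.
m₂ = c^(d_q) mod q: c ≡ 6 (mod 13), and 6^5 mod 13 = 2.
h = q_inv·(m₁ − m₂) mod p = 32·(21 − 2) mod 83 = 27.
m = m₂ + h·q = 2 + 27·13 = 353.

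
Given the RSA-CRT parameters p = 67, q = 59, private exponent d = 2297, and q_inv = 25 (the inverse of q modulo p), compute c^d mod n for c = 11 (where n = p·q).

d_p = d mod (p−1) = 2297 mod 66 = 53; d_q = d mod (q−1) = 35.
m₁ = c^(d_p) mod p: c ≡ 11 (mod 67), and 11^53 mod 67 = 28.
m₂ = c^(d_q) mod q: c ≡ 11 (mod 59), and 11^35 mod 59 = 32.
h = q_inv·(m₁ − m₂) mod p = 25·(28 − 32) mod 67 = 34.
m = m₂ + h·q = 32 + 34·59 = 2038.

2038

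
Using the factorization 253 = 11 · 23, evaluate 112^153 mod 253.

107

Mod 11: 112 ≡ 2; by Fermat, exponent reduces to 153 mod 10 = 3; 2^3 ≡ 8 (mod 11).
Mod 23: 112 ≡ 20; by Fermat, exponent reduces to 153 mod 22 = 21; 20^21 ≡ 15 (mod 23).
Combine by CRT: x ≡ 8 (mod 11), x ≡ 15 (mod 23) ⇒ x ≡ 107 (mod 253).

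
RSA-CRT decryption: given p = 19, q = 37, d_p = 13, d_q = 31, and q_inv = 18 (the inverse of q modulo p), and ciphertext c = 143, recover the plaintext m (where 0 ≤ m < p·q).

m₁ = c^(d_p) mod p: c ≡ 10 (mod 19), and 10^13 mod 19 = 13.
m₂ = c^(d_q) mod q: c ≡ 32 (mod 37), and 32^31 mod 37 = 13.
h = q_inv·(m₁ − m₂) mod p = 18·(13 − 13) mod 19 = 0.
m = m₂ + h·q = 13 + 0·37 = 13.

13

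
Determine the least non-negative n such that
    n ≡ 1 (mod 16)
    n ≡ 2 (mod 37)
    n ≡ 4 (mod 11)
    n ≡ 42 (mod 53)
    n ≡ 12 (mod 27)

The moduli are pairwise coprime; M = 16·37·11·53·27 = 9318672.
M/16 = 582417; 582417 ≡ 1 (mod 16), inverse 1.
M/37 = 251856; 251856 ≡ 34 (mod 37); 34·12 ≡ 1, so inverse 12.
M/11 = 847152; 847152 ≡ 9 (mod 11); 9·5 ≡ 1, so inverse 5.
M/53 = 175824; 175824 ≡ 23 (mod 53); 23·30 ≡ 1, so inverse 30.
M/27 = 345136; 345136 ≡ 22 (mod 27); 22·16 ≡ 1, so inverse 16.
n ≡ 1·582417·1 + 2·251856·12 + 4·847152·5 + 42·175824·30 + 12·345136·16 = 311374353.
311374353 mod 9318672 = 3858177.

3858177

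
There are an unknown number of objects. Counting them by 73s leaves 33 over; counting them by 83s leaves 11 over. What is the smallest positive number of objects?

From N ≡ 33 (mod 73) write N = 33 + 73t. Substituting into N ≡ 11 (mod 83) gives 73t ≡ 61 (mod 83), and since 73⁻¹ ≡ 58 (mod 83), t ≡ 52. Hence N ≡ 33 + 73·52 = 3829 (mod 6059).

3829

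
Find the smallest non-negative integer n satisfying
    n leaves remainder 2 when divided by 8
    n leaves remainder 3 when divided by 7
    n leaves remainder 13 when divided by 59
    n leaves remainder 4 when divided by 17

46210

The moduli are pairwise coprime; M = 8·7·59·17 = 56168.
M/8 = 7021; 7021 ≡ 5 (mod 8); 5·5 ≡ 1, so inverse 5.
M/7 = 8024; 8024 ≡ 2 (mod 7); 2·4 ≡ 1, so inverse 4.
M/59 = 952; 952 ≡ 8 (mod 59); 8·37 ≡ 1, so inverse 37.
M/17 = 3304; 3304 ≡ 6 (mod 17); 6·3 ≡ 1, so inverse 3.
n ≡ 2·7021·5 + 3·8024·4 + 13·952·37 + 4·3304·3 = 664058.
664058 mod 56168 = 46210.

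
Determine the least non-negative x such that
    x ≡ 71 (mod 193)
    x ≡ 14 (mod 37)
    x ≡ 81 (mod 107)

624426

The moduli are pairwise coprime; N = 193·37·107 = 764087.
N/193 = 3959; 3959 ≡ 99 (mod 193); 99·39 ≡ 1, so inverse 39.
N/37 = 20651; 20651 ≡ 5 (mod 37); 5·15 ≡ 1, so inverse 15.
N/107 = 7141; 7141 ≡ 79 (mod 107); 79·42 ≡ 1, so inverse 42.
x ≡ 71·3959·39 + 14·20651·15 + 81·7141·42 = 39592863.
39592863 mod 764087 = 624426.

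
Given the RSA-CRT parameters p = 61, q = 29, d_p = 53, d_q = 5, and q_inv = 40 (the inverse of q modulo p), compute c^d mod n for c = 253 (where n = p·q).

1278

m₁ = c^(d_p) mod p: c ≡ 9 (mod 61), and 9^53 mod 61 = 58.
m₂ = c^(d_q) mod q: c ≡ 21 (mod 29), and 21^5 mod 29 = 2.
h = q_inv·(m₁ − m₂) mod p = 40·(58 − 2) mod 61 = 44.
m = m₂ + h·q = 2 + 44·29 = 1278.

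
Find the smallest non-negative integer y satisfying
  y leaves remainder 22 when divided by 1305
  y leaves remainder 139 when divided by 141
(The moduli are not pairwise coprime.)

19597

gcd(1305, 141) = 3 and 3 | (139 − 22), so the pair is consistent; merging gives y ≡ 19597 (mod 61335), where 61335 = lcm(1305, 141).
The solution is unique modulo lcm(1305, 141) = 61335.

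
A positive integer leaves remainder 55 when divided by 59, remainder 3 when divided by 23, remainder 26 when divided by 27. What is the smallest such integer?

Combine the congruences pairwise.
From k ≡ 55 (mod 59) write k = 55 + 59t. Substituting into k ≡ 3 (mod 23) gives 59t ≡ 17 (mod 23), and since 13⁻¹ ≡ 16 (mod 23), t ≡ 19. Hence k ≡ 55 + 59·19 = 1176 (mod 1357).
From k ≡ 1176 (mod 1357) write k = 1176 + 1357t. Substituting into k ≡ 26 (mod 27) gives 1357t ≡ 11 (mod 27), and since 7⁻¹ ≡ 4 (mod 27), t ≡ 17. Hence k ≡ 1176 + 1357·17 = 24245 (mod 36639).

24245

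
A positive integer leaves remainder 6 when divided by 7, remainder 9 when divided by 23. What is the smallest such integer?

55

Combine the congruences pairwise.
From m ≡ 6 (mod 7) write m = 6 + 7t. Substituting into m ≡ 9 (mod 23) gives 7t ≡ 3 (mod 23), and since 7⁻¹ ≡ 10 (mod 23), t ≡ 7. Hence m ≡ 6 + 7·7 = 55 (mod 161).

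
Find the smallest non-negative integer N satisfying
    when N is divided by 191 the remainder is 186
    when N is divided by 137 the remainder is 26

12219

From N ≡ 186 (mod 191) write N = 186 + 191t. Substituting into N ≡ 26 (mod 137) gives 191t ≡ 114 (mod 137), and since 54⁻¹ ≡ 33 (mod 137), t ≡ 63. Hence N ≡ 186 + 191·63 = 12219 (mod 26167).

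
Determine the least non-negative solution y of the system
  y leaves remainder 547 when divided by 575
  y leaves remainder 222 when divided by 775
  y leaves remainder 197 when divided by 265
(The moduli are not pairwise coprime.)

gcd(575, 775) = 25 and 25 | (222 − 547), so the pair is consistent; merging gives y ≡ 12622 (mod 17825), where 17825 = lcm(575, 775).
gcd(17825, 265) = 5 and 5 | (197 − 12622), so the pair is consistent; merging gives y ≡ 155222 (mod 944725), where 944725 = lcm(17825, 265).
The solution is unique modulo lcm(575, 775, 265) = 944725.

155222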